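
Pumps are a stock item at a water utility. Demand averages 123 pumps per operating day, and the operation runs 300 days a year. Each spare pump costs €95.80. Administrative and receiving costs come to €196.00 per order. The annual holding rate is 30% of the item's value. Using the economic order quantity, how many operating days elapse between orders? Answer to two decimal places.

Annual demand D = 123 × 300 = 36,900.
Holding cost H = 0.30 × €95.80 = €28.7400 per unit per year.
Q* = √(2DS/H) = √(2 × 36,900 × 196 / 28.74) ≈ 709.44.
Cycle time = Q*/D × 300 = 709.44 / 36,900 × 300 ≈ 5.768 days.

T ≈ 5.77 days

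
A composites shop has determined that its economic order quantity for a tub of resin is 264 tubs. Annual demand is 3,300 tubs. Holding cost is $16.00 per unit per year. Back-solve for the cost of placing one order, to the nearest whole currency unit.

S ≈ $169

Squaring Q* = √(2DS/H) gives Q*² = 2DS/H.
From Q* = √(2DS/H): S = Q*²H / (2D) = 264² × 16 / (2 × 3,300) = 168.9600.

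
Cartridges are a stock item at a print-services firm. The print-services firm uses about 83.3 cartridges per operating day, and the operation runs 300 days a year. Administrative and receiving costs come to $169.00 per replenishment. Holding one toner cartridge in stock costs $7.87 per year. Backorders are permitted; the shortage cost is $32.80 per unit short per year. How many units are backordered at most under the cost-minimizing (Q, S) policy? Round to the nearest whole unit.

S* ≈ 223 cartridges

Annual demand D = 83.3 × 300 = 24,990.
With planned backorders, Q* = √(2DS/H) · √((H+B)/B).
√(2DS/H) = √(2 × 24,990 × 169 / 7.87) = 1035.987.
√((H+B)/B) = √((7.87+32.8)/32.8) = 1.1135.
Q* ≈ 1153.597.
S* = Q* · H/(H+B) = 1153.597 × 7.87/40.67 ≈ 223.231.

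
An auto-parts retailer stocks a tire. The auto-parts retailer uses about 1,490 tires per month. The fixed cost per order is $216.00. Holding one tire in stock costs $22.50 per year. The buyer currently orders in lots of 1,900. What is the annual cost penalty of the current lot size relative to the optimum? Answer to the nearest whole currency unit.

Extra cost ≈ $10,225 per year

Annual demand D = 1,490 × 12 = 17,880.
EOQ = √(2DS/H) = √(2 × 17,880 × 216 / 22.5) ≈ 585.91.
Cost at Q* = (D/Q*)S + (Q*/2)H = √(2DSH) ≈ $13,183.08.
Cost at Q = 1,900: (17,880/1,900)×216 + (1,900/2)×22.5 = $2,032.67 + $21,375.00 = $23,407.67.
Excess = $23,407.67 − $13,183.08 = $10,224.59.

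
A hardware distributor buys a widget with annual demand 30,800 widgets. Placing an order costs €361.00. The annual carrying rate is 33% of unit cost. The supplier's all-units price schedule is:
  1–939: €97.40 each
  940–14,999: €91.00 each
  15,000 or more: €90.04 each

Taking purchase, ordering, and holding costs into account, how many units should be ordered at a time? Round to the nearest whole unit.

Holding cost per unit per year at price C is H = 0.33·C.
Candidates are each tier's EOQ (if it falls in that tier) and each price-break quantity.
EOQ at €97.40 = 831.8 (feasible in tier 1): TC = 30,800×€97.40 + (30,800/831.8)×361 + (831.8/2)×0.33×€97.40 = €3,026,655.01.
EOQ at €91.00 = 860.5 < 940, so use break Q=940: TC = 30,800×€91.00 + (30,800/940.0)×361 + (940.0/2)×0.33×€91.00 = €2,828,742.61.
EOQ at €90.04 = 865.1 < 15000, so use break Q=15000: TC = 30,800×€90.04 + (30,800/15000.0)×361 + (15000.0/2)×0.33×€90.04 = €2,996,822.25.
Lowest total cost is €2,828,742.61 at Q = 940.0.

Q* ≈ 940 widgets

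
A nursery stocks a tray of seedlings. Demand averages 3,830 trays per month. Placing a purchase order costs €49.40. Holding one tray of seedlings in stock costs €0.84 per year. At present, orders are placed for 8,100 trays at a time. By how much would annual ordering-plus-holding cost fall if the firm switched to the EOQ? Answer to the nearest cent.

Extra cost ≈ €1,729.27 per year

Annual demand D = 3,830 × 12 = 45,960.
EOQ = √(2DS/H) = √(2 × 45,960 × 49.4 / 0.84) ≈ 2325.03.
Cost at Q* = (D/Q*)S + (Q*/2)H = √(2DSH) ≈ €1,953.03.
Cost at Q = 8,100: (45,960/8,100)×49.4 + (8,100/2)×0.84 = €280.30 + €3,402.00 = €3,682.30.
Excess = €3,682.30 − €1,953.03 = €1,729.27.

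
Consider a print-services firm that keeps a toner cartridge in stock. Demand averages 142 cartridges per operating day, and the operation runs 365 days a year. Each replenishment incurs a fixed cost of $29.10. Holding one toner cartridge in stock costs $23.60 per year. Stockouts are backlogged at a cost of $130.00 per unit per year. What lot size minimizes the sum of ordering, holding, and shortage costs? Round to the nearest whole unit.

Annual demand D = 142 × 365 = 51,830.
With planned backorders, Q* = √(2DS/H) · √((H+B)/B).
√(2DS/H) = √(2 × 51,830 × 29.1 / 23.6) = 357.517.
√((H+B)/B) = √((23.6+130)/130) = 1.0870.
Q* ≈ 388.615.

Q* ≈ 389 cartridges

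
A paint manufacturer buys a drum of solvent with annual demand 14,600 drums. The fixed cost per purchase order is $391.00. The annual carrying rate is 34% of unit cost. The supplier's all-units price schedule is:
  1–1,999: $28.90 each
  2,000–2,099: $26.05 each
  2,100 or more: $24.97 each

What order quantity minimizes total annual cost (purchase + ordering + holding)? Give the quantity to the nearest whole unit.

Holding cost per unit per year at price C is H = 0.34·C.
Candidates are each tier's EOQ (if it falls in that tier) and each price-break quantity.
EOQ at $28.90 = 1077.9 (feasible in tier 1): TC = 14,600×$28.90 + (14,600/1077.9)×391 + (1077.9/2)×0.34×$28.90 = $432,531.76.
EOQ at $26.05 = 1135.4 < 2000, so use break Q=2000: TC = 14,600×$26.05 + (14,600/2000.0)×391 + (2000.0/2)×0.34×$26.05 = $392,041.30.
EOQ at $24.97 = 1159.7 < 2100, so use break Q=2100: TC = 14,600×$24.97 + (14,600/2100.0)×391 + (2100.0/2)×0.34×$24.97 = $376,194.67.
Lowest total cost is $376,194.67 at Q = 2100.0.

Q* ≈ 2,100 drums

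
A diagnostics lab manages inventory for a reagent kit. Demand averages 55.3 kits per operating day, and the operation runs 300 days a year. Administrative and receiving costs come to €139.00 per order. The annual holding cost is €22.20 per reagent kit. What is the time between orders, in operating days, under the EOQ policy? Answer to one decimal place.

T ≈ 8.2 days

Annual demand D = 55.3 × 300 = 16,590.
The optimal lot size = √(2DS/H) = √(2 × 16,590 × 139 / 22.2) ≈ 455.79.
Cycle time = Q*/D × 300 = 455.79 / 16,590 × 300 ≈ 8.242 days.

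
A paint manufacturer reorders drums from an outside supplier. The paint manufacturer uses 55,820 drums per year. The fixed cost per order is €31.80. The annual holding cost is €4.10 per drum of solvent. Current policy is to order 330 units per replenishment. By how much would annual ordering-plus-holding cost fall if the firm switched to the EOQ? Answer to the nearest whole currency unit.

EOQ = √(2DS/H) = √(2 × 55,820 × 31.8 / 4.1) ≈ 930.53.
Cost at Q* = (D/Q*)S + (Q*/2)H = √(2DSH) ≈ €3,815.18.
Cost at Q = 330: (55,820/330)×31.8 + (330/2)×4.1 = €5,379.02 + €676.50 = €6,055.52.
Excess = €6,055.52 − €3,815.18 = €2,240.33.

Extra cost ≈ €2,240 per year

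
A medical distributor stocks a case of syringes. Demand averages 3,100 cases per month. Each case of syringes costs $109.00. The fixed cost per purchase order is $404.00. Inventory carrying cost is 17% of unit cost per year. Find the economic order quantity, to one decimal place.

Q* ≈ 1,273.6 cases

Annual demand D = 3,100 × 12 = 37,200.
Holding cost H = 0.17 × $109.00 = $18.5300 per unit per year.
EOQ = √(2DS / H) = √(2 × 37,200 × 404 / 18.53).
= √(30,057,600 / 18.53) = √1,622,104.6951 ≈ 1273.619.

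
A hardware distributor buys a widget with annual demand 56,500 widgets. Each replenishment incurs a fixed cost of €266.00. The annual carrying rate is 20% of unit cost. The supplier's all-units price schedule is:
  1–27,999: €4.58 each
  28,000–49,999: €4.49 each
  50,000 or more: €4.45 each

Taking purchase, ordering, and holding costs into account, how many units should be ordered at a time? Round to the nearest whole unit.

Holding cost per unit per year at price C is H = 0.20·C.
Candidates are each tier's EOQ (if it falls in that tier) and each price-break quantity.
EOQ at €4.58 = 5728.4 (feasible in tier 1): TC = 56,500×€4.58 + (56,500/5728.4)×266 + (5728.4/2)×0.20×€4.58 = €264,017.20.
EOQ at €4.49 = 5785.5 < 28000, so use break Q=28000: TC = 56,500×€4.49 + (56,500/28000.0)×266 + (28000.0/2)×0.20×€4.49 = €266,793.75.
EOQ at €4.45 = 5811.5 < 50000, so use break Q=50000: TC = 56,500×€4.45 + (56,500/50000.0)×266 + (50000.0/2)×0.20×€4.45 = €273,975.58.
Lowest total cost is €264,017.20 at Q = 5728.4.

Q* ≈ 5,728 widgets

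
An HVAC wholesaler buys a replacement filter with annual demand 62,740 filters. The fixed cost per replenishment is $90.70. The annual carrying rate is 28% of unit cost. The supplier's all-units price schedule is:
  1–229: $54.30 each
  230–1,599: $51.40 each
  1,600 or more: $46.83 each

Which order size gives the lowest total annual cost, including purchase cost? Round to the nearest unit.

Q* ≈ 1,600 filters

Holding cost per unit per year at price C is H = 0.28·C.
Candidates are each tier's EOQ (if it falls in that tier) and each price-break quantity.
Tier 1 ($54.30): EOQ = 865.2 exceeds tier's upper bound 229, so this tier is dominated.
EOQ at $51.40 = 889.3 (feasible in tier 2): TC = 62,740×$51.40 + (62,740/889.3)×90.7 + (889.3/2)×0.28×$51.40 = $3,237,634.28.
EOQ at $46.83 = 931.6 < 1600, so use break Q=1600: TC = 62,740×$46.83 + (62,740/1600.0)×90.7 + (1600.0/2)×0.28×$46.83 = $2,952,160.69.
Lowest total cost is $2,952,160.69 at Q = 1600.0.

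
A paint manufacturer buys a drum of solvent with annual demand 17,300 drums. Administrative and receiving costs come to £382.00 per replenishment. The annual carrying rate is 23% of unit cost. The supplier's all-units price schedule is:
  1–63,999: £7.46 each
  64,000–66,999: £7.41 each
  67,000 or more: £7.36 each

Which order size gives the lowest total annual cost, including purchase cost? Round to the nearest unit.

Holding cost per unit per year at price C is H = 0.23·C.
Candidates are each tier's EOQ (if it falls in that tier) and each price-break quantity.
EOQ at £7.46 = 2775.5 (feasible in tier 1): TC = 17,300×£7.46 + (17,300/2775.5)×382 + (2775.5/2)×0.23×£7.46 = £133,820.15.
EOQ at £7.41 = 2784.8 < 64000, so use break Q=64000: TC = 17,300×£7.41 + (17,300/64000.0)×382 + (64000.0/2)×0.23×£7.41 = £182,833.86.
EOQ at £7.36 = 2794.3 < 67000, so use break Q=67000: TC = 17,300×£7.36 + (17,300/67000.0)×382 + (67000.0/2)×0.23×£7.36 = £184,135.44.
Lowest total cost is £133,820.15 at Q = 2775.5.

Q* ≈ 2,775 drums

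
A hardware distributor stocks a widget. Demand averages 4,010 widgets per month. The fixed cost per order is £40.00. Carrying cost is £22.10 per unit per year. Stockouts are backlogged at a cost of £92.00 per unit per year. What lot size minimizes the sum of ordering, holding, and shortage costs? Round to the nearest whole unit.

Q* ≈ 465 widgets

Annual demand D = 4,010 × 12 = 48,120.
With planned backorders, Q* = √(2DS/H) · √((H+B)/B).
√(2DS/H) = √(2 × 48,120 × 40 / 22.1) = 417.361.
√((H+B)/B) = √((22.1+92)/92) = 1.1137.
Q* ≈ 464.794.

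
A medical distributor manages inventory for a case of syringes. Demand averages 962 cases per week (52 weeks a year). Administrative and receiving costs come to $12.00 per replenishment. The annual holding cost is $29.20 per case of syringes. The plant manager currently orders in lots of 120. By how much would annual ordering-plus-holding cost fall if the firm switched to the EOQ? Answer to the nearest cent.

Extra cost ≈ $833.52 per year

Annual demand D = 962 × 52 = 50,024.
EOQ = √(2DS/H) = √(2 × 50,024 × 12 / 29.2) ≈ 202.77.
Cost at Q* = (D/Q*)S + (Q*/2)H = √(2DSH) ≈ $5,920.88.
Cost at Q = 120: (50,024/120)×12 + (120/2)×29.2 = $5,002.40 + $1,752.00 = $6,754.40.
Excess = $6,754.40 − $5,920.88 = $833.52.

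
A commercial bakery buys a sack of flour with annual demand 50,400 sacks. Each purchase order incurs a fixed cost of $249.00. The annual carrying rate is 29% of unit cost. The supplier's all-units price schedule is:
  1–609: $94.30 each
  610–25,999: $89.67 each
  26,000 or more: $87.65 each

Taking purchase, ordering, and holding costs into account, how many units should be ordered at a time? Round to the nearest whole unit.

Holding cost per unit per year at price C is H = 0.29·C.
Evaluate total cost at each tier's feasible EOQ or, if the EOQ is below the tier, at the tier's minimum quantity.
Tier 1 ($94.30): EOQ = 958.0 exceeds tier's upper bound 609, so this tier is dominated.
EOQ at $89.67 = 982.4 (feasible in tier 2): TC = 50,400×$89.67 + (50,400/982.4)×249 + (982.4/2)×0.29×$89.67 = $4,544,915.74.
EOQ at $87.65 = 993.7 < 26000, so use break Q=26000: TC = 50,400×$87.65 + (50,400/26000.0)×249 + (26000.0/2)×0.29×$87.65 = $4,748,483.18.
Lowest total cost is $4,544,915.74 at Q = 982.4.

Q* ≈ 982 sacks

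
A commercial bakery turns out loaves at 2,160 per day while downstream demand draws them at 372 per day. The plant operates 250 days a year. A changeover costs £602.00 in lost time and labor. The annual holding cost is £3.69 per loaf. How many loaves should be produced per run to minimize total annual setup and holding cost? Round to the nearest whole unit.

Annual demand D = 372 × 250 = 93,000.
Production build-up factor (1 − d/p) = 1 − 372/2,160 = 0.8278.
Q* = √(2DS / (H(1 − d/p))) = √(2 × 93,000 × 602 / (3.69 × 0.8278)).
= √(111,972,000 / 3.0545) ≈ 6054.589.

Q* ≈ 6,055 loaves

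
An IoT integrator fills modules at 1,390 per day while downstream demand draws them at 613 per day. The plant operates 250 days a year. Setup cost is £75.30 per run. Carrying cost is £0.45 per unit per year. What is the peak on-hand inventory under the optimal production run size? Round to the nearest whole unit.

Annual demand D = 613 × 250 = 153,250.
Production build-up factor (1 − d/p) = 1 − 613/1,390 = 0.5590.
Q* = √(2DS / (H(1 − d/p))) = √(2 × 153,250 × 75.3 / (0.45 × 0.5590)).
= √(23,079,450 / 0.2515) ≈ 9578.629.
Maximum inventory = Q*(1 − d/p) = 9578.629 × 0.5590 ≈ 5354.385.

I_max ≈ 5,354 modules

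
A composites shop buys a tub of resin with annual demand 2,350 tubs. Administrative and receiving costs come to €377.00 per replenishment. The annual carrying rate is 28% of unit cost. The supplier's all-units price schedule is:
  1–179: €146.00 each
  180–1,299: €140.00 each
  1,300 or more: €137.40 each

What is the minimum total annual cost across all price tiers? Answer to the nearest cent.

TC* ≈ €337,334.18

Holding cost per unit per year at price C is H = 0.28·C.
Evaluate total cost at each tier's feasible EOQ or, if the EOQ is below the tier, at the tier's minimum quantity.
Tier 1 (€146.00): EOQ = 208.2 exceeds tier's upper bound 179, so this tier is dominated.
EOQ at €140.00 = 212.6 (feasible in tier 2): TC = 2,350×€140.00 + (2,350/212.6)×377 + (212.6/2)×0.28×€140.00 = €337,334.18.
EOQ at €137.40 = 214.6 < 1300, so use break Q=1300: TC = 2,350×€137.40 + (2,350/1300.0)×377 + (1300.0/2)×0.28×€137.40 = €348,578.30.
Lowest total cost among the candidates is at Q = 212.6.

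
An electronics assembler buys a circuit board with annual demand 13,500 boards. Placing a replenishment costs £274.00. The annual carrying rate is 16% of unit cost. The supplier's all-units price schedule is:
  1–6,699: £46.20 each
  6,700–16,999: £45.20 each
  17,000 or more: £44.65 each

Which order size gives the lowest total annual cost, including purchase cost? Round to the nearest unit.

Q* ≈ 1,000 boards

Holding cost per unit per year at price C is H = 0.16·C.
Candidates are each tier's EOQ (if it falls in that tier) and each price-break quantity.
EOQ at £46.20 = 1000.4 (feasible in tier 1): TC = 13,500×£46.20 + (13,500/1000.4)×274 + (1000.4/2)×0.16×£46.20 = £631,095.00.
EOQ at £45.20 = 1011.4 < 6700, so use break Q=6700: TC = 13,500×£45.20 + (13,500/6700.0)×274 + (6700.0/2)×0.16×£45.20 = £634,979.29.
EOQ at £44.65 = 1017.6 < 17000, so use break Q=17000: TC = 13,500×£44.65 + (13,500/17000.0)×274 + (17000.0/2)×0.16×£44.65 = £663,716.59.
Lowest total cost is £631,095.00 at Q = 1000.4.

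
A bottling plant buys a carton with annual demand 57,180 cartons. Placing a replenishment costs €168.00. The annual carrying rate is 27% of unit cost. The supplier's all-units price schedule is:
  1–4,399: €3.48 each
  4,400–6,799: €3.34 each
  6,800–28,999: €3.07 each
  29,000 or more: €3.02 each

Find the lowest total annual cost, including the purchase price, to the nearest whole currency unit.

TC* ≈ €179,774

Holding cost per unit per year at price C is H = 0.27·C.
Candidates are each tier's EOQ (if it falls in that tier) and each price-break quantity.
Tier 1 (€3.48): EOQ = 4521.9 exceeds tier's upper bound 4399, so this tier is dominated.
EOQ at €3.34 = 4615.7 (feasible in tier 2): TC = 57,180×€3.34 + (57,180/4615.7)×168 + (4615.7/2)×0.27×€3.34 = €195,143.63.
EOQ at €3.07 = 4814.4 < 6800, so use break Q=6800: TC = 57,180×€3.07 + (57,180/6800.0)×168 + (6800.0/2)×0.27×€3.07 = €179,773.54.
EOQ at €3.02 = 4854.1 < 29000, so use break Q=29000: TC = 57,180×€3.02 + (57,180/29000.0)×168 + (29000.0/2)×0.27×€3.02 = €184,838.15.
Lowest total cost among the candidates is at Q = 6800.0.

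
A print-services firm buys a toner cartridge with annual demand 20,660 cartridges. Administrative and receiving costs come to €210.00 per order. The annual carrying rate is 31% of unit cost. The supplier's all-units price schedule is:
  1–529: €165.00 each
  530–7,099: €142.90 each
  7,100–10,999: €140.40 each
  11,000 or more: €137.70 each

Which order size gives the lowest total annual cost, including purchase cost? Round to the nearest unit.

Holding cost per unit per year at price C is H = 0.31·C.
For each price level, check whether its EOQ is feasible; otherwise the best quantity at that price is the breakpoint.
EOQ at €165.00 = 411.9 (feasible in tier 1): TC = 20,660×€165.00 + (20,660/411.9)×210 + (411.9/2)×0.31×€165.00 = €3,429,967.48.
EOQ at €142.90 = 442.6 < 530, so use break Q=530: TC = 20,660×€142.90 + (20,660/530.0)×210 + (530.0/2)×0.31×€142.90 = €2,972,239.27.
EOQ at €140.40 = 446.5 < 7100, so use break Q=7100: TC = 20,660×€140.40 + (20,660/7100.0)×210 + (7100.0/2)×0.31×€140.40 = €3,055,785.27.
EOQ at €137.70 = 450.9 < 11000, so use break Q=11000: TC = 20,660×€137.70 + (20,660/11000.0)×210 + (11000.0/2)×0.31×€137.70 = €3,080,054.92.
Lowest total cost is €2,972,239.27 at Q = 530.0.

Q* ≈ 530 cartridges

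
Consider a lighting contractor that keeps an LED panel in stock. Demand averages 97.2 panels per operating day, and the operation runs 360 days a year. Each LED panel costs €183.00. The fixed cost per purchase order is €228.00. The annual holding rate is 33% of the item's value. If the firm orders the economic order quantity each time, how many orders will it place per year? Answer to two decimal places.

Annual demand D = 97.2 × 360 = 34,992.
Holding cost H = 0.33 × €183.00 = €60.3900 per unit per year.
Q* = √(2DS/H) = √(2 × 34,992 × 228 / 60.39) ≈ 514.03.
Orders per year = D / Q* = 34,992 / 514.03 ≈ 68.075.

N ≈ 68.07 orders per year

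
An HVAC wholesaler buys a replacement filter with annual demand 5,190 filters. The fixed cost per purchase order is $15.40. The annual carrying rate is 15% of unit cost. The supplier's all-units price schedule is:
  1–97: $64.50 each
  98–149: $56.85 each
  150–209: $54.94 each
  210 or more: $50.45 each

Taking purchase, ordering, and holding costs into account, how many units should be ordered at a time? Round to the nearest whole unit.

Holding cost per unit per year at price C is H = 0.15·C.
Evaluate total cost at each tier's feasible EOQ or, if the EOQ is below the tier, at the tier's minimum quantity.
Tier 1 ($64.50): EOQ = 128.5 exceeds tier's upper bound 97, so this tier is dominated.
EOQ at $56.85 = 136.9 (feasible in tier 2): TC = 5,190×$56.85 + (5,190/136.9)×15.4 + (136.9/2)×0.15×$56.85 = $296,219.03.
EOQ at $54.94 = 139.3 < 150, so use break Q=150: TC = 5,190×$54.94 + (5,190/150.0)×15.4 + (150.0/2)×0.15×$54.94 = $286,289.52.
EOQ at $50.45 = 145.3 < 210, so use break Q=210: TC = 5,190×$50.45 + (5,190/210.0)×15.4 + (210.0/2)×0.15×$50.45 = $263,010.69.
Lowest total cost is $263,010.69 at Q = 210.0.

Q* ≈ 210 filters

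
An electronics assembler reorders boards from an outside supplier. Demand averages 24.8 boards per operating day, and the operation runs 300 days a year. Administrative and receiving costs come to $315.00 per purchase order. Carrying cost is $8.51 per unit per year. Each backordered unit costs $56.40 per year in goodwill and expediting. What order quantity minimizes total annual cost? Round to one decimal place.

Q* ≈ 796.2 boards

Annual demand D = 24.8 × 300 = 7,440.
With planned backorders, Q* = √(2DS/H) · √((H+B)/B).
√(2DS/H) = √(2 × 7,440 × 315 / 8.51) = 742.150.
√((H+B)/B) = √((8.51+56.4)/56.4) = 1.0728.
Q* ≈ 796.174.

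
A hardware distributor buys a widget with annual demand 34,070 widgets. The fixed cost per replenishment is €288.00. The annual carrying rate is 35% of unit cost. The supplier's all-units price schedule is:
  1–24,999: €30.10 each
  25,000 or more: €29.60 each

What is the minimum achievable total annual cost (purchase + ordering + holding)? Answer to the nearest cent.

Holding cost per unit per year at price C is H = 0.35·C.
Evaluate total cost at each tier's feasible EOQ or, if the EOQ is below the tier, at the tier's minimum quantity.
EOQ at €30.10 = 1364.8 (feasible in tier 1): TC = 34,070×€30.10 + (34,070/1364.8)×288 + (1364.8/2)×0.35×€30.10 = €1,039,885.53.
EOQ at €29.60 = 1376.3 < 25000, so use break Q=25000: TC = 34,070×€29.60 + (34,070/25000.0)×288 + (25000.0/2)×0.35×€29.60 = €1,138,364.49.
Lowest total cost among the candidates is at Q = 1364.8.

TC* ≈ €1,039,885.53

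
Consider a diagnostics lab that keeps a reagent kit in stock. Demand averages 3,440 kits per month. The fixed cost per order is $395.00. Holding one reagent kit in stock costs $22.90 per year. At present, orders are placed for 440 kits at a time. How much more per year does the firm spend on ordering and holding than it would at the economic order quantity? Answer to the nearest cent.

Extra cost ≈ $14,768.60 per year

Annual demand D = 3,440 × 12 = 41,280.
EOQ = √(2DS/H) = √(2 × 41,280 × 395 / 22.9) ≈ 1193.34.
Cost at Q* = (D/Q*)S + (Q*/2)H = √(2DSH) ≈ $27,327.58.
Cost at Q = 440: (41,280/440)×395 + (440/2)×22.9 = $37,058.18 + $5,038.00 = $42,096.18.
Excess = $42,096.18 − $27,327.58 = $14,768.60.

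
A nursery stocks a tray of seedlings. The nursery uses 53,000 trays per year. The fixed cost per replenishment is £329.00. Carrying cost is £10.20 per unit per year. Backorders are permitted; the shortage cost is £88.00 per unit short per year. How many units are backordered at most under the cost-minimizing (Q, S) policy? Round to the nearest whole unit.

With planned backorders, Q* = √(2DS/H) · √((H+B)/B).
√(2DS/H) = √(2 × 53,000 × 329 / 10.2) = 1849.059.
√((H+B)/B) = √((10.2+88)/88) = 1.0564.
Q* ≈ 1953.283.
S* = Q* · H/(H+B) = 1953.283 × 10.2/98.2 ≈ 202.887.

S* ≈ 203 trays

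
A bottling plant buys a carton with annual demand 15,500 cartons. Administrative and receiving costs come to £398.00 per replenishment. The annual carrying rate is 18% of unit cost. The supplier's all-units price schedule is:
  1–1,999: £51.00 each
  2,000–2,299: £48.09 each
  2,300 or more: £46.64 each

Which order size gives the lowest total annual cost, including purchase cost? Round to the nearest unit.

Holding cost per unit per year at price C is H = 0.18·C.
For each price level, check whether its EOQ is feasible; otherwise the best quantity at that price is the breakpoint.
EOQ at £51.00 = 1159.3 (feasible in tier 1): TC = 15,500×£51.00 + (15,500/1159.3)×398 + (1159.3/2)×0.18×£51.00 = £801,142.50.
EOQ at £48.09 = 1193.9 < 2000, so use break Q=2000: TC = 15,500×£48.09 + (15,500/2000.0)×398 + (2000.0/2)×0.18×£48.09 = £757,135.70.
EOQ at £46.64 = 1212.3 < 2300, so use break Q=2300: TC = 15,500×£46.64 + (15,500/2300.0)×398 + (2300.0/2)×0.18×£46.64 = £735,256.65.
Lowest total cost is £735,256.65 at Q = 2300.0.

Q* ≈ 2,300 cartons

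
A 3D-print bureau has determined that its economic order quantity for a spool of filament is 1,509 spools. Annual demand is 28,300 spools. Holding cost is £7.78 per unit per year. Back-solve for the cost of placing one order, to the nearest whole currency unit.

Squaring Q* = √(2DS/H) gives Q*² = 2DS/H.
From Q* = √(2DS/H): S = Q*²H / (2D) = 1,509² × 7.78 / (2 × 28,300) = 312.9981.

S ≈ £313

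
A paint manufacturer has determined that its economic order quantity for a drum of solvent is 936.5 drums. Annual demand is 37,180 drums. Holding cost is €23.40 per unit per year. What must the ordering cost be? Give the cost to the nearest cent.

The basic EOQ model gives Q* = √(2DS/H); rearrange for the unknown.
From Q* = √(2DS/H): S = Q*²H / (2D) = 936.5² × 23.4 / (2 × 37,180) = 275.9892.

S ≈ €275.99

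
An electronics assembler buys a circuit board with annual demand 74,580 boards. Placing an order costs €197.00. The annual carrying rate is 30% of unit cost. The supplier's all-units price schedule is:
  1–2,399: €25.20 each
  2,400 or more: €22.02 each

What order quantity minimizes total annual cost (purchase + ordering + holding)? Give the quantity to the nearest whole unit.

Q* ≈ 2,400 boards

Holding cost per unit per year at price C is H = 0.30·C.
Evaluate total cost at each tier's feasible EOQ or, if the EOQ is below the tier, at the tier's minimum quantity.
EOQ at €25.20 = 1971.5 (feasible in tier 1): TC = 74,580×€25.20 + (74,580/1971.5)×197 + (1971.5/2)×0.30×€25.20 = €1,894,320.60.
EOQ at €22.02 = 2109.1 < 2400, so use break Q=2400: TC = 74,580×€22.02 + (74,580/2400.0)×197 + (2400.0/2)×0.30×€22.02 = €1,656,300.57.
Lowest total cost is €1,656,300.57 at Q = 2400.0.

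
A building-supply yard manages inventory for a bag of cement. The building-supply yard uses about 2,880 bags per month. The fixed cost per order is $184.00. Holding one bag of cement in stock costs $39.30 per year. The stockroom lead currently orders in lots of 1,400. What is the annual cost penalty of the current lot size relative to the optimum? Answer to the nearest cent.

Extra cost ≈ $9,695.50 per year

Annual demand D = 2,880 × 12 = 34,560.
EOQ = √(2DS/H) = √(2 × 34,560 × 184 / 39.3) ≈ 568.87.
Cost at Q* = (D/Q*)S + (Q*/2)H = √(2DSH) ≈ $22,356.67.
Cost at Q = 1,400: (34,560/1,400)×184 + (1,400/2)×39.3 = $4,542.17 + $27,510.00 = $32,052.17.
Excess = $32,052.17 − $22,356.67 = $9,695.50.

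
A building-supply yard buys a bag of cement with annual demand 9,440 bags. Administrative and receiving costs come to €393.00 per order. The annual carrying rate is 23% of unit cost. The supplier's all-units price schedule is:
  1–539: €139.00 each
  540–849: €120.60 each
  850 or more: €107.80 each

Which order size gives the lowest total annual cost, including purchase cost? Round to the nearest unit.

Holding cost per unit per year at price C is H = 0.23·C.
For each price level, check whether its EOQ is feasible; otherwise the best quantity at that price is the breakpoint.
EOQ at €139.00 = 481.8 (feasible in tier 1): TC = 9,440×€139.00 + (9,440/481.8)×393 + (481.8/2)×0.23×€139.00 = €1,327,561.70.
EOQ at €120.60 = 517.2 < 540, so use break Q=540: TC = 9,440×€120.60 + (9,440/540.0)×393 + (540.0/2)×0.23×€120.60 = €1,152,823.48.
EOQ at €107.80 = 547.0 < 850, so use break Q=850: TC = 9,440×€107.80 + (9,440/850.0)×393 + (850.0/2)×0.23×€107.80 = €1,032,534.06.
Lowest total cost is €1,032,534.06 at Q = 850.0.

Q* ≈ 850 bags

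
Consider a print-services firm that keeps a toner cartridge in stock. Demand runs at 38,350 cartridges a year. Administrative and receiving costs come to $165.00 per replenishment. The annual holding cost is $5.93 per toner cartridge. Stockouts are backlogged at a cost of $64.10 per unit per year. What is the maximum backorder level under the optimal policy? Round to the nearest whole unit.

S* ≈ 129 cartridges

With planned backorders, Q* = √(2DS/H) · √((H+B)/B).
√(2DS/H) = √(2 × 38,350 × 165 / 5.93) = 1460.872.
√((H+B)/B) = √((5.93+64.1)/64.1) = 1.0452.
Q* ≈ 1526.952.
S* = Q* · H/(H+B) = 1526.952 × 5.93/70.03 ≈ 129.299.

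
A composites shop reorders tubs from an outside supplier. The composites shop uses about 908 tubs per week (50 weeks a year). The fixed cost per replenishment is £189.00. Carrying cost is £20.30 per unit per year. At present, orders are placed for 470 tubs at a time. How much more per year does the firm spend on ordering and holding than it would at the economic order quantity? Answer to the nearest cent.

Extra cost ≈ £4,362.36 per year

Annual demand D = 908 × 50 = 45,400.
EOQ = √(2DS/H) = √(2 × 45,400 × 189 / 20.3) ≈ 919.45.
Cost at Q* = (D/Q*)S + (Q*/2)H = √(2DSH) ≈ £18,664.74.
Cost at Q = 470: (45,400/470)×189 + (470/2)×20.3 = £18,256.60 + £4,770.50 = £23,027.10.
Excess = £23,027.10 − £18,664.74 = £4,362.36.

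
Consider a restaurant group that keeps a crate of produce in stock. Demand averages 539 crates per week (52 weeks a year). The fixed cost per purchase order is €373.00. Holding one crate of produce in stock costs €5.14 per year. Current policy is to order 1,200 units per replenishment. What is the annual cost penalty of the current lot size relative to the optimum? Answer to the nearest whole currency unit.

Annual demand D = 539 × 52 = 28,028.
EOQ = √(2DS/H) = √(2 × 28,028 × 373 / 5.14) ≈ 2016.90.
Cost at Q* = (D/Q*)S + (Q*/2)H = √(2DSH) ≈ €10,366.86.
Cost at Q = 1,200: (28,028/1,200)×373 + (1,200/2)×5.14 = €8,712.04 + €3,084.00 = €11,796.04.
Excess = €11,796.04 − €10,366.86 = €1,429.18.

Extra cost ≈ €1,429 per year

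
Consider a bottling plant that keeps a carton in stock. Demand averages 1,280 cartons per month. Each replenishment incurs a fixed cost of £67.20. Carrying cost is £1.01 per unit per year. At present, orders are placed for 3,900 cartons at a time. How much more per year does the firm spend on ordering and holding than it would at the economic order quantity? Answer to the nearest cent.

Extra cost ≈ £790.20 per year

Annual demand D = 1,280 × 12 = 15,360.
EOQ = √(2DS/H) = √(2 × 15,360 × 67.2 / 1.01) ≈ 1429.67.
Cost at Q* = (D/Q*)S + (Q*/2)H = √(2DSH) ≈ £1,443.96.
Cost at Q = 3,900: (15,360/3,900)×67.2 + (3,900/2)×1.01 = £264.66 + £1,969.50 = £2,234.16.
Excess = £2,234.16 − £1,443.96 = £790.20.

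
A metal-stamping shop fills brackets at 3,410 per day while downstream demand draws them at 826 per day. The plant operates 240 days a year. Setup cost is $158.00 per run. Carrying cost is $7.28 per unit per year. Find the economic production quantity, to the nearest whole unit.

Q* ≈ 3,370 brackets

Annual demand D = 826 × 240 = 198,240.
Production build-up factor (1 − d/p) = 1 − 826/3,410 = 0.7578.
Q* = √(2DS / (H(1 − d/p))) = √(2 × 198,240 × 158 / (7.28 × 0.7578)).
= √(62,643,840 / 5.5166) ≈ 3369.802.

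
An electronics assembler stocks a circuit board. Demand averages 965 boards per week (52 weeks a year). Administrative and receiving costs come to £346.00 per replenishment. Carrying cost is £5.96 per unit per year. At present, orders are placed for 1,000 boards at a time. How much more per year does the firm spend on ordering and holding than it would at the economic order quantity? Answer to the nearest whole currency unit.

Extra cost ≈ £5,956 per year

Annual demand D = 965 × 52 = 50,180.
EOQ = √(2DS/H) = √(2 × 50,180 × 346 / 5.96) ≈ 2413.77.
Cost at Q* = (D/Q*)S + (Q*/2)H = √(2DSH) ≈ £14,386.05.
Cost at Q = 1,000: (50,180/1,000)×346 + (1,000/2)×5.96 = £17,362.28 + £2,980.00 = £20,342.28.
Excess = £20,342.28 − £14,386.05 = £5,956.23.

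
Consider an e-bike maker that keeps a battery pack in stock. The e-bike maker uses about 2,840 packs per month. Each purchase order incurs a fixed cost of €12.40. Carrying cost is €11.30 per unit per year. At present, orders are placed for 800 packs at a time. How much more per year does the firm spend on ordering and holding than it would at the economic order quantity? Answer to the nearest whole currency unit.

Annual demand D = 2,840 × 12 = 34,080.
EOQ = √(2DS/H) = √(2 × 34,080 × 12.4 / 11.3) ≈ 273.49.
Cost at Q* = (D/Q*)S + (Q*/2)H = √(2DSH) ≈ €3,090.40.
Cost at Q = 800: (34,080/800)×12.4 + (800/2)×11.3 = €528.24 + €4,520.00 = €5,048.24.
Excess = €5,048.24 − €3,090.40 = €1,957.84.

Extra cost ≈ €1,958 per year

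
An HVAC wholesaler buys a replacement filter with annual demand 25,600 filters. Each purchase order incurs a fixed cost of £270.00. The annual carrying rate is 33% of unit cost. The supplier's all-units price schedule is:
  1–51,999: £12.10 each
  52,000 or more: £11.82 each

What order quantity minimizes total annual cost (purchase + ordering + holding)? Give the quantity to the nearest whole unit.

Q* ≈ 1,861 filters

Holding cost per unit per year at price C is H = 0.33·C.
Candidates are each tier's EOQ (if it falls in that tier) and each price-break quantity.
EOQ at £12.10 = 1860.7 (feasible in tier 1): TC = 25,600×£12.10 + (25,600/1860.7)×270 + (1860.7/2)×0.33×£12.10 = £317,189.62.
EOQ at £11.82 = 1882.6 < 52000, so use break Q=52000: TC = 25,600×£11.82 + (25,600/52000.0)×270 + (52000.0/2)×0.33×£11.82 = £404,140.52.
Lowest total cost is £317,189.62 at Q = 1860.7.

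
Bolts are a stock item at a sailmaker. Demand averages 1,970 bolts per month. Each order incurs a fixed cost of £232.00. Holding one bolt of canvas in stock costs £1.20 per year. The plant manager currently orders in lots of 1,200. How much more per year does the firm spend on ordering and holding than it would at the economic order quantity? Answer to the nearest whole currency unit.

Annual demand D = 1,970 × 12 = 23,640.
EOQ = √(2DS/H) = √(2 × 23,640 × 232 / 1.2) ≈ 3023.38.
Cost at Q* = (D/Q*)S + (Q*/2)H = √(2DSH) ≈ £3,628.05.
Cost at Q = 1,200: (23,640/1,200)×232 + (1,200/2)×1.2 = £4,570.40 + £720.00 = £5,290.40.
Excess = £5,290.40 − £3,628.05 = £1,662.35.

Extra cost ≈ £1,662 per year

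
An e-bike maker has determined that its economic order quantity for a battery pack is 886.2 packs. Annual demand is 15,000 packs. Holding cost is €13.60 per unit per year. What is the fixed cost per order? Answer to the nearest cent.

S ≈ €356.03

Invert the EOQ relation Q*² = 2DS/H.
From Q* = √(2DS/H): S = Q*²H / (2D) = 886.2² × 13.6 / (2 × 15,000) = 356.0255.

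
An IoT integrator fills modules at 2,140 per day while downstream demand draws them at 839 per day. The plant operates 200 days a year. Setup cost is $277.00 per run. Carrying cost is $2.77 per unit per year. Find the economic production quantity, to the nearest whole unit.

Annual demand D = 839 × 200 = 167,800.
Production build-up factor (1 − d/p) = 1 − 839/2,140 = 0.6079.
Q* = √(2DS / (H(1 − d/p))) = √(2 × 167,800 × 277 / (2.77 × 0.6079)).
= √(92,961,200 / 1.684) ≈ 7429.836.

Q* ≈ 7,430 modules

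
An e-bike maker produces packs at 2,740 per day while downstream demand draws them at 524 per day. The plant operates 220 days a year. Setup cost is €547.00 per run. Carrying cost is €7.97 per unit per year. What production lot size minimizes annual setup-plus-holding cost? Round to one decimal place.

Annual demand D = 524 × 220 = 115,280.
Production build-up factor (1 − d/p) = 1 − 524/2,740 = 0.8088.
Q* = √(2DS / (H(1 − d/p))) = √(2 × 115,280 × 547 / (7.97 × 0.8088)).
= √(126,116,320 / 6.4458) ≈ 4423.305.

Q* ≈ 4,423.3 packs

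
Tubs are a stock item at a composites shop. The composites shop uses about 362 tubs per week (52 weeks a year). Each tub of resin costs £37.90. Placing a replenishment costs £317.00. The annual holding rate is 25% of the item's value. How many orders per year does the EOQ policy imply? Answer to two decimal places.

N ≈ 16.77 orders per year

Annual demand D = 362 × 52 = 18,824.
Holding cost H = 0.25 × £37.90 = £9.4750 per unit per year.
EOQ = √(2DS/H) = √(2 × 18,824 × 317 / 9.475) ≈ 1122.31.
Orders per year = D / Q* = 18,824 / 1122.31 ≈ 16.773.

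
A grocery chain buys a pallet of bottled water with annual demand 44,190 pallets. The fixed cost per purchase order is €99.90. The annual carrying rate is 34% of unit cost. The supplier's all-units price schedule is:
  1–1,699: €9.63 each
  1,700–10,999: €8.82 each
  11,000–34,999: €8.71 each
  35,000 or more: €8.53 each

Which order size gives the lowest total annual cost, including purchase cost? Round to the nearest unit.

Holding cost per unit per year at price C is H = 0.34·C.
Evaluate total cost at each tier's feasible EOQ or, if the EOQ is below the tier, at the tier's minimum quantity.
EOQ at €9.63 = 1642.1 (feasible in tier 1): TC = 44,190×€9.63 + (44,190/1642.1)×99.9 + (1642.1/2)×0.34×€9.63 = €430,926.36.
EOQ at €8.82 = 1715.9 (feasible in tier 2): TC = 44,190×€8.82 + (44,190/1715.9)×99.9 + (1715.9/2)×0.34×€8.82 = €394,901.37.
EOQ at €8.71 = 1726.7 < 11000, so use break Q=11000: TC = 44,190×€8.71 + (44,190/11000.0)×99.9 + (11000.0/2)×0.34×€8.71 = €401,583.93.
EOQ at €8.53 = 1744.8 < 35000, so use break Q=35000: TC = 44,190×€8.53 + (44,190/35000.0)×99.9 + (35000.0/2)×0.34×€8.53 = €427,820.33.
Lowest total cost is €394,901.37 at Q = 1715.9.

Q* ≈ 1,716 pallets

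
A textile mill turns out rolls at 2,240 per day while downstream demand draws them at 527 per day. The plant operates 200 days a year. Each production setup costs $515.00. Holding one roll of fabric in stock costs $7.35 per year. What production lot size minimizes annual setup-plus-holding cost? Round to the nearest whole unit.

Annual demand D = 527 × 200 = 105,400.
Production build-up factor (1 − d/p) = 1 − 527/2,240 = 0.7647.
Q* = √(2DS / (H(1 − d/p))) = √(2 × 105,400 × 515 / (7.35 × 0.7647)).
= √(108,562,000 / 5.6208) ≈ 4394.815.

Q* ≈ 4,395 rolls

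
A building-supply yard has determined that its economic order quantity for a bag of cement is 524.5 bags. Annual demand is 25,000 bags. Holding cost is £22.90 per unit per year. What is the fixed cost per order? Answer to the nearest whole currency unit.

Invert the EOQ relation Q*² = 2DS/H.
From Q* = √(2DS/H): S = Q*²H / (2D) = 524.5² × 22.9 / (2 × 25,000) = 125.9959.

S ≈ £126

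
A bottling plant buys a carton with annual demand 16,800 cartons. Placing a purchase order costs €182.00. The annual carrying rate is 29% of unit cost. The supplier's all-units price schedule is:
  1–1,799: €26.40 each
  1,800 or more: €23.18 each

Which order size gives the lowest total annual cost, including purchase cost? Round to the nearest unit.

Holding cost per unit per year at price C is H = 0.29·C.
Evaluate total cost at each tier's feasible EOQ or, if the EOQ is below the tier, at the tier's minimum quantity.
EOQ at €26.40 = 893.7 (feasible in tier 1): TC = 16,800×€26.40 + (16,800/893.7)×182 + (893.7/2)×0.29×€26.40 = €450,362.37.
EOQ at €23.18 = 953.8 < 1800, so use break Q=1800: TC = 16,800×€23.18 + (16,800/1800.0)×182 + (1800.0/2)×0.29×€23.18 = €397,172.65.
Lowest total cost is €397,172.65 at Q = 1800.0.

Q* ≈ 1,800 cartons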